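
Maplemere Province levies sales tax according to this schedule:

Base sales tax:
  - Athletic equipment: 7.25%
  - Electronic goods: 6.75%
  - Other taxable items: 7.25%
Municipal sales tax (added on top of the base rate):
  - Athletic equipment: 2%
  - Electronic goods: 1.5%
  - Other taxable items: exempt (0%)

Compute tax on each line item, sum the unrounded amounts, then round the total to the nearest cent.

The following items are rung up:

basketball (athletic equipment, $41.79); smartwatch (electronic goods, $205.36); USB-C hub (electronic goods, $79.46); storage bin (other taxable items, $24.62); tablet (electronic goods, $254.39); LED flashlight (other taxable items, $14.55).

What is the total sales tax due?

$51.19

Basketball $41.79: athletic equipment → 7.25% + 2% municipal = 9.25% → $3.865575
Smartwatch $205.36: electronic goods → 6.75% + 1.5% municipal = 8.25% → $16.9422
USB-C hub $79.46: electronic goods → 6.75% + 1.5% municipal = 8.25% → $6.55545
Storage bin $24.62: other taxable items → 7.25% + 0% municipal = 7.25% → $1.78495
Tablet $254.39: electronic goods → 6.75% + 1.5% municipal = 8.25% → $20.987175
LED flashlight $14.55: other taxable items → 7.25% + 0% municipal = 7.25% → $1.054875
Unrounded tax sum = $51.190225 → $51.19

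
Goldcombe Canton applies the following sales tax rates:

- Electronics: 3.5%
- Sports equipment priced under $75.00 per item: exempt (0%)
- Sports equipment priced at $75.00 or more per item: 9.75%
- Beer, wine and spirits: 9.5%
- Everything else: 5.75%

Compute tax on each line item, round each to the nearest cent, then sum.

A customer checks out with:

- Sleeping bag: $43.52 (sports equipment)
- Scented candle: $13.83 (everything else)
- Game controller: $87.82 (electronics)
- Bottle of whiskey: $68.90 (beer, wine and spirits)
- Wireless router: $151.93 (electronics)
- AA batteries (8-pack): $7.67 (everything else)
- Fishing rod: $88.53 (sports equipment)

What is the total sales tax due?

$24.81

Sleeping bag $43.52: sports equipment, under $75.00 → 0% → $0.00
Scented candle $13.83: everything else → 5.75% → $0.80
Game controller $87.82: electronics → 3.5% → $3.07
Bottle of whiskey $68.90: beer, wine and spirits → 9.5% → $6.55
Wireless router $151.93: electronics → 3.5% → $5.32
AA batteries (8-pack) $7.67: everything else → 5.75% → $0.44
Fishing rod $88.53: sports equipment, $75.00 or more → 9.75% → $8.63
Total tax = $0.80 + $3.07 + $6.55 + $5.32 + $0.44 + $8.63 = $24.81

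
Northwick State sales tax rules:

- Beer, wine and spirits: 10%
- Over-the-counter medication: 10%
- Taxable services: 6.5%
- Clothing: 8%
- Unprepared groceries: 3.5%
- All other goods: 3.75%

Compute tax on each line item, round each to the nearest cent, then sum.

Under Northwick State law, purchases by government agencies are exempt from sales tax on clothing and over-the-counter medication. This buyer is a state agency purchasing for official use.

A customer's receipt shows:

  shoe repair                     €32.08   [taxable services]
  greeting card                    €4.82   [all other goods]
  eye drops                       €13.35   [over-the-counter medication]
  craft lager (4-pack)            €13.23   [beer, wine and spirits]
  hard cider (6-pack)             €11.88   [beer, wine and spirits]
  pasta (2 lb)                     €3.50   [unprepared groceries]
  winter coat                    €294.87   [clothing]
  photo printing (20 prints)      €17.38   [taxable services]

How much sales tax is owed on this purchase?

€6.03

Shoe repair €32.08: taxable services → 6.5% → €2.09
Greeting card €4.82: all other goods → 3.75% → €0.18
Eye drops €13.35: over-the-counter medication, buyer-exempt → 0% → €0.00
Craft lager (4-pack) €13.23: beer, wine and spirits → 10% → €1.32
Hard cider (6-pack) €11.88: beer, wine and spirits → 10% → €1.19
Pasta (2 lb) €3.50: unprepared groceries → 3.5% → €0.12
Winter coat €294.87: clothing, buyer-exempt → 0% → €0.00
Photo printing (20 prints) €17.38: taxable services → 6.5% → €1.13
Total tax = €2.09 + €0.18 + €1.32 + €1.19 + €0.12 + €1.13 = €6.03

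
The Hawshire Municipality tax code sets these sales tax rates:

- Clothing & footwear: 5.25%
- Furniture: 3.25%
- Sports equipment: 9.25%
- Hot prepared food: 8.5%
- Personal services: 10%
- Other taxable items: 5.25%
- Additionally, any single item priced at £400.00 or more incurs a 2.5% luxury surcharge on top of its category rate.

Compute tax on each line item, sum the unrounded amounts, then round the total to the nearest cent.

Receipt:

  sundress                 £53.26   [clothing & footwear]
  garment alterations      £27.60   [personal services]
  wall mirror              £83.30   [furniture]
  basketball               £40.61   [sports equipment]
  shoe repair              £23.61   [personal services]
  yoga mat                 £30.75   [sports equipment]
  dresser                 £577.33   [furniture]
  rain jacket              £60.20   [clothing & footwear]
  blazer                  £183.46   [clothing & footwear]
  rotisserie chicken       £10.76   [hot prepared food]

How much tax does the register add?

Sundress £53.26: clothing & footwear → 5.25% → £2.79615
Garment alterations £27.60: personal services → 10% → £2.76
Wall mirror £83.30: furniture → 3.25% → £2.70725
Basketball £40.61: sports equipment → 9.25% → £3.756425
Shoe repair £23.61: personal services → 10% → £2.361
Yoga mat £30.75: sports equipment → 9.25% → £2.844375
Dresser £577.33: furniture → 3.25% + 2.5% surcharge = 5.75% → £33.196475
Rain jacket £60.20: clothing & footwear → 5.25% → £3.1605
Blazer £183.46: clothing & footwear → 5.25% → £9.63165
Rotisserie chicken £10.76: hot prepared food → 8.5% → £0.9146
Unrounded tax sum = £64.128425 → £64.13

£64.13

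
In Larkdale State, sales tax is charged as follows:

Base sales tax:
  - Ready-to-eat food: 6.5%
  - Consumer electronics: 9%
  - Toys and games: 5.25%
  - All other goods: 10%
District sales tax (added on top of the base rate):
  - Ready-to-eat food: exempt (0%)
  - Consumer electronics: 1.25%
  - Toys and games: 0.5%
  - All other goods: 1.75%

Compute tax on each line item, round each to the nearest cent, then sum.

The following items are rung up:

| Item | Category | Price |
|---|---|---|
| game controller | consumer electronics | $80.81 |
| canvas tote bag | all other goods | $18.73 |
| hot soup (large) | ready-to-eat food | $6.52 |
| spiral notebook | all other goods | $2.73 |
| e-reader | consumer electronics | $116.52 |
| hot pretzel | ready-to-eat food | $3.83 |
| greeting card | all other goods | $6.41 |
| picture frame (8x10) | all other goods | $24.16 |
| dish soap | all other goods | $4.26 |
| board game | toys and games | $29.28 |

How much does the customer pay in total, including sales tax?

$322.43

Game controller $80.81: consumer electronics → 9% + 1.25% district = 10.25% → $8.28
Canvas tote bag $18.73: all other goods → 10% + 1.75% district = 11.75% → $2.20
Hot soup (large) $6.52: ready-to-eat food → 6.5% + 0% district = 6.5% → $0.42
Spiral notebook $2.73: all other goods → 10% + 1.75% district = 11.75% → $0.32
E-reader $116.52: consumer electronics → 9% + 1.25% district = 10.25% → $11.94
Hot pretzel $3.83: ready-to-eat food → 6.5% + 0% district = 6.5% → $0.25
Greeting card $6.41: all other goods → 10% + 1.75% district = 11.75% → $0.75
Picture frame (8x10) $24.16: all other goods → 10% + 1.75% district = 11.75% → $2.84
Dish soap $4.26: all other goods → 10% + 1.75% district = 11.75% → $0.50
Board game $29.28: toys and games → 5.25% + 0.5% district = 5.75% → $1.68
Subtotal = $293.25; tax = $29.18; total due = $322.43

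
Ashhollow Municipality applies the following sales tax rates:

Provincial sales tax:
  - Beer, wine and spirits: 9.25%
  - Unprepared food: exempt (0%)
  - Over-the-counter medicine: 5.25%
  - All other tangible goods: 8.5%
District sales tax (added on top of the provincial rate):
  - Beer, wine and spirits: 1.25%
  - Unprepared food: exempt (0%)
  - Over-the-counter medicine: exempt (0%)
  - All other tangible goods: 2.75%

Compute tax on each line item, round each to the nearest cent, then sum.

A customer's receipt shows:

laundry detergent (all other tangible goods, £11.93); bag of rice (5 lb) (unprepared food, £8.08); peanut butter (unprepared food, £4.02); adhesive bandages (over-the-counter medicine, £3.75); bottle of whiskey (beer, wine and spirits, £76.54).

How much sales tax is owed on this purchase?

Laundry detergent £11.93: all other tangible goods → 8.5% + 2.75% district = 11.25% → £1.34
Bag of rice (5 lb) £8.08: unprepared food → 0% + 0% district = 0% → £0.00
Peanut butter £4.02: unprepared food → 0% + 0% district = 0% → £0.00
Adhesive bandages £3.75: over-the-counter medicine → 5.25% + 0% district = 5.25% → £0.20
Bottle of whiskey £76.54: beer, wine and spirits → 9.25% + 1.25% district = 10.5% → £8.04
Total tax = £1.34 + £0.20 + £8.04 = £9.58

£9.58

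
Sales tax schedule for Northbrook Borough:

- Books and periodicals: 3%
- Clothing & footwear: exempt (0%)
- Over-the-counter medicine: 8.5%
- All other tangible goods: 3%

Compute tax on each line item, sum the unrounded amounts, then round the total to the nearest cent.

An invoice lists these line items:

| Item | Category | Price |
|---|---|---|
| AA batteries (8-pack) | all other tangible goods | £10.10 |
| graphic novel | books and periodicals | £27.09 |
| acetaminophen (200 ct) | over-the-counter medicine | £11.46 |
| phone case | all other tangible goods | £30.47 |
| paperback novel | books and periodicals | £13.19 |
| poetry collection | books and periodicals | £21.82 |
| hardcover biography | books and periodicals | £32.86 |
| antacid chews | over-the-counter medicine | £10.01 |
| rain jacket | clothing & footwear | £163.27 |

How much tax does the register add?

AA batteries (8-pack) £10.10: all other tangible goods → 3% → £0.303
Graphic novel £27.09: books and periodicals → 3% → £0.8127
Acetaminophen (200 ct) £11.46: over-the-counter medicine → 8.5% → £0.9741
Phone case £30.47: all other tangible goods → 3% → £0.9141
Paperback novel £13.19: books and periodicals → 3% → £0.3957
Poetry collection £21.82: books and periodicals → 3% → £0.6546
Hardcover biography £32.86: books and periodicals → 3% → £0.9858
Antacid chews £10.01: over-the-counter medicine → 8.5% → £0.85085
Rain jacket £163.27: clothing & footwear → 0% → £0.00
Unrounded tax sum = £5.89085 → £5.89

£5.89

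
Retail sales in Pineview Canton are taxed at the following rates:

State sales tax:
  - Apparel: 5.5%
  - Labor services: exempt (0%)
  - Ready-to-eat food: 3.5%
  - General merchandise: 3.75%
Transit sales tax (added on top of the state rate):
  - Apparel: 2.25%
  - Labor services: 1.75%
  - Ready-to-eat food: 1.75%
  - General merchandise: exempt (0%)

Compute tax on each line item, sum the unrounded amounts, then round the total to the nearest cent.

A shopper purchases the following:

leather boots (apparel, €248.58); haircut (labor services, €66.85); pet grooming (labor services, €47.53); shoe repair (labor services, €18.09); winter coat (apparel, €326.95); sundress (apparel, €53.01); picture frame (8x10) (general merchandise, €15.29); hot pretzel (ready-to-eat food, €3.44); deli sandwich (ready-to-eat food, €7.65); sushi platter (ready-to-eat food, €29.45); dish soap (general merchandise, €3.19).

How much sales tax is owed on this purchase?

€53.85

Leather boots €248.58: apparel → 5.5% + 2.25% transit = 7.75% → €19.26495
Haircut €66.85: labor services → 0% + 1.75% transit = 1.75% → €1.169875
Pet grooming €47.53: labor services → 0% + 1.75% transit = 1.75% → €0.831775
Shoe repair €18.09: labor services → 0% + 1.75% transit = 1.75% → €0.316575
Winter coat €326.95: apparel → 5.5% + 2.25% transit = 7.75% → €25.338625
Sundress €53.01: apparel → 5.5% + 2.25% transit = 7.75% → €4.108275
Picture frame (8x10) €15.29: general merchandise → 3.75% + 0% transit = 3.75% → €0.573375
Hot pretzel €3.44: ready-to-eat food → 3.5% + 1.75% transit = 5.25% → €0.1806
Deli sandwich €7.65: ready-to-eat food → 3.5% + 1.75% transit = 5.25% → €0.401625
Sushi platter €29.45: ready-to-eat food → 3.5% + 1.75% transit = 5.25% → €1.546125
Dish soap €3.19: general merchandise → 3.75% + 0% transit = 3.75% → €0.119625
Unrounded tax sum = €53.851425 → €53.85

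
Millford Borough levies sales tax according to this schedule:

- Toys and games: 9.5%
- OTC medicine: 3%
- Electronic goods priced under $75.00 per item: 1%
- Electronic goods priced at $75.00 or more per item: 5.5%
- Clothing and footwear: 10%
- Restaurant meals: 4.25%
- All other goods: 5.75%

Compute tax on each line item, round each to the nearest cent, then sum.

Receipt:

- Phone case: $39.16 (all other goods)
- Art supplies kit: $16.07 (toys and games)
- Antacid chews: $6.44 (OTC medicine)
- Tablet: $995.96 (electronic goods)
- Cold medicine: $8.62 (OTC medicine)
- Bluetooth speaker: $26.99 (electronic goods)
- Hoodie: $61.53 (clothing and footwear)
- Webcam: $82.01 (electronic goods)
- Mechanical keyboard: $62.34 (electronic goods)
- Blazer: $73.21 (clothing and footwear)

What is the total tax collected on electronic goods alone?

$60.18

Tablet $995.96: electronic goods, $75.00 or more → 5.5% → $54.78
Bluetooth speaker $26.99: electronic goods, under $75.00 → 1% → $0.27
Webcam $82.01: electronic goods, $75.00 or more → 5.5% → $4.51
Mechanical keyboard $62.34: electronic goods, under $75.00 → 1% → $0.62
Tax on electronic goods = $54.78 + $0.27 + $4.51 + $0.62 = $60.18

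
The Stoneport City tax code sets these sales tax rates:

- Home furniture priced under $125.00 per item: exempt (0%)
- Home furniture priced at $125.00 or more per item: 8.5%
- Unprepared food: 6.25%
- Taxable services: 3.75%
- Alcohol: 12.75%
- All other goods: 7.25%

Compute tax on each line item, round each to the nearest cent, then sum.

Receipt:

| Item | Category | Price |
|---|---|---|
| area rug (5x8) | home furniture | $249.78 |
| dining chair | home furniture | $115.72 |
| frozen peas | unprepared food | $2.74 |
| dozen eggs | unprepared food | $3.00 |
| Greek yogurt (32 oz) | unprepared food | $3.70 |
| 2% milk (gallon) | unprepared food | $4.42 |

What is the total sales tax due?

$22.10

Area rug (5x8) $249.78: home furniture, $125.00 or more → 8.5% → $21.23
Dining chair $115.72: home furniture, under $125.00 → 0% → $0.00
Frozen peas $2.74: unprepared food → 6.25% → $0.17
Dozen eggs $3.00: unprepared food → 6.25% → $0.19
Greek yogurt (32 oz) $3.70: unprepared food → 6.25% → $0.23
2% milk (gallon) $4.42: unprepared food → 6.25% → $0.28
Total tax = $21.23 + $0.17 + $0.19 + $0.23 + $0.28 = $22.10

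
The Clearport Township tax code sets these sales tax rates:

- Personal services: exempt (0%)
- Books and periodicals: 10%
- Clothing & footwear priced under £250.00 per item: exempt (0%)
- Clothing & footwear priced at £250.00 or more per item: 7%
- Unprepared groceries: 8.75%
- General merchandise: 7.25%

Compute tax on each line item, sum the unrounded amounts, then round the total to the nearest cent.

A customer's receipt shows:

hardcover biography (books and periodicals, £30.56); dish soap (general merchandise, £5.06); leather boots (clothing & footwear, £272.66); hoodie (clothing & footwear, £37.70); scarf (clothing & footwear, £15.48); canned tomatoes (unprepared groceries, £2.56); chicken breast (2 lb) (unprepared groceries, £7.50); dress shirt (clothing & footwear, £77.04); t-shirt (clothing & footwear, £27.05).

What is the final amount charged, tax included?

£499.00

Hardcover biography £30.56: books and periodicals → 10% → £3.056
Dish soap £5.06: general merchandise → 7.25% → £0.36685
Leather boots £272.66: clothing & footwear, £250.00 or more → 7% → £19.0862
Hoodie £37.70: clothing & footwear, under £250.00 → 0% → £0.00
Scarf £15.48: clothing & footwear, under £250.00 → 0% → £0.00
Canned tomatoes £2.56: unprepared groceries → 8.75% → £0.224
Chicken breast (2 lb) £7.50: unprepared groceries → 8.75% → £0.65625
Dress shirt £77.04: clothing & footwear, under £250.00 → 0% → £0.00
T-shirt £27.05: clothing & footwear, under £250.00 → 0% → £0.00
Subtotal = £475.61; unrounded tax = £23.3893 → £23.39; total due = £499.00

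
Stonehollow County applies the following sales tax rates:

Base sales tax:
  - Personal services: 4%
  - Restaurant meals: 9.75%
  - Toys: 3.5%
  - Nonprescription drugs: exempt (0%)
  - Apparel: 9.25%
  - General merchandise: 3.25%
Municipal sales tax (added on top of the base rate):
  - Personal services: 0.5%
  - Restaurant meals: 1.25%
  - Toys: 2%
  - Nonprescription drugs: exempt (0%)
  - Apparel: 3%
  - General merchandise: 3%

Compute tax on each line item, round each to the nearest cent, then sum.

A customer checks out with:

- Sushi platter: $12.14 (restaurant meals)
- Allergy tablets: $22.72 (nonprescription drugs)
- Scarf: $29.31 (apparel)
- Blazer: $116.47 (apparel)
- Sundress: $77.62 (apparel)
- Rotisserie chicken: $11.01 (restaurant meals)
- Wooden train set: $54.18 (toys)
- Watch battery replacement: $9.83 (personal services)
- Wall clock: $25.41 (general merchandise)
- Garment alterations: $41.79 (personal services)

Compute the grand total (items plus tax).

Sushi platter $12.14: restaurant meals → 9.75% + 1.25% municipal = 11% → $1.34
Allergy tablets $22.72: nonprescription drugs → 0% + 0% municipal = 0% → $0.00
Scarf $29.31: apparel → 9.25% + 3% municipal = 12.25% → $3.59
Blazer $116.47: apparel → 9.25% + 3% municipal = 12.25% → $14.27
Sundress $77.62: apparel → 9.25% + 3% municipal = 12.25% → $9.51
Rotisserie chicken $11.01: restaurant meals → 9.75% + 1.25% municipal = 11% → $1.21
Wooden train set $54.18: toys → 3.5% + 2% municipal = 5.5% → $2.98
Watch battery replacement $9.83: personal services → 4% + 0.5% municipal = 4.5% → $0.44
Wall clock $25.41: general merchandise → 3.25% + 3% municipal = 6.25% → $1.59
Garment alterations $41.79: personal services → 4% + 0.5% municipal = 4.5% → $1.88
Subtotal = $400.48; tax = $36.81; total due = $437.29

$437.29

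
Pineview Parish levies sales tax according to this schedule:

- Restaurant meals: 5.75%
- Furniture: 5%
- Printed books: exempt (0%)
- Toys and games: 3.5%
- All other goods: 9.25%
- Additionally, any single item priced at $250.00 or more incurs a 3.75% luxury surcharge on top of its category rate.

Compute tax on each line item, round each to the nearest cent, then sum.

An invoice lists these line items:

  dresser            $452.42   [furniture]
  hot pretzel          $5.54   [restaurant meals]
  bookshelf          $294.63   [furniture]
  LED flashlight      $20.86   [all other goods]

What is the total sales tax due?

$67.62

Dresser $452.42: furniture → 5% + 3.75% surcharge = 8.75% → $39.59
Hot pretzel $5.54: restaurant meals → 5.75% → $0.32
Bookshelf $294.63: furniture → 5% + 3.75% surcharge = 8.75% → $25.78
LED flashlight $20.86: all other goods → 9.25% → $1.93
Total tax = $39.59 + $0.32 + $25.78 + $1.93 = $67.62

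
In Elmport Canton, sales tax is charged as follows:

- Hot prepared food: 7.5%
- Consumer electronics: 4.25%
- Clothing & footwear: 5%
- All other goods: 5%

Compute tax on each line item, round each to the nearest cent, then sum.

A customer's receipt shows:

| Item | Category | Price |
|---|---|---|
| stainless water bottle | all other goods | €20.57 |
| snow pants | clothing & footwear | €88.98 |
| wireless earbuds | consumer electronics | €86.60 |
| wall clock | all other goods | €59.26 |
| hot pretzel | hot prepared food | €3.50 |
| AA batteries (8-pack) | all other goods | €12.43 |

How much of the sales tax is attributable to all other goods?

€4.61

Stainless water bottle €20.57: all other goods → 5% → €1.03
Wall clock €59.26: all other goods → 5% → €2.96
AA batteries (8-pack) €12.43: all other goods → 5% → €0.62
Tax on all other goods = €1.03 + €2.96 + €0.62 = €4.61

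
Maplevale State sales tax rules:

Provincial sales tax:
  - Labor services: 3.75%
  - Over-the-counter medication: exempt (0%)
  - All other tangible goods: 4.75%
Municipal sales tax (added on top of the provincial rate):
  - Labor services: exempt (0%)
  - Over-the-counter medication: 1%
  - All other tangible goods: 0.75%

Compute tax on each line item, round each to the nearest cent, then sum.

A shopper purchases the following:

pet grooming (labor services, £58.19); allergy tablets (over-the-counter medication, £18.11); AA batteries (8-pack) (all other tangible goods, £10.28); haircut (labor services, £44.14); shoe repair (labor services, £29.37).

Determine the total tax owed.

Pet grooming £58.19: labor services → 3.75% + 0% municipal = 3.75% → £2.18
Allergy tablets £18.11: over-the-counter medication → 0% + 1% municipal = 1% → £0.18
AA batteries (8-pack) £10.28: all other tangible goods → 4.75% + 0.75% municipal = 5.5% → £0.57
Haircut £44.14: labor services → 3.75% + 0% municipal = 3.75% → £1.66
Shoe repair £29.37: labor services → 3.75% + 0% municipal = 3.75% → £1.10
Total tax = £2.18 + £0.18 + £0.57 + £1.66 + £1.10 = £5.69

£5.69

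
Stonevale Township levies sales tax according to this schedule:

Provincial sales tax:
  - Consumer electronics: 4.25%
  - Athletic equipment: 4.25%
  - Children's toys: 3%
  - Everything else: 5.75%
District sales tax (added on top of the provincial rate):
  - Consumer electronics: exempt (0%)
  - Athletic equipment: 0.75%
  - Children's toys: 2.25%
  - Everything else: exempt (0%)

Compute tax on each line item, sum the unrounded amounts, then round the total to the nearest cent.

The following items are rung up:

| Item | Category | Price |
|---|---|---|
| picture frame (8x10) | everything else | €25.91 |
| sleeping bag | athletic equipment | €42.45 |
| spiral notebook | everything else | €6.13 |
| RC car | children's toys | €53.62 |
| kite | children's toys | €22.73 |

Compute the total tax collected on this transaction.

Picture frame (8x10) €25.91: everything else → 5.75% + 0% district = 5.75% → €1.489825
Sleeping bag €42.45: athletic equipment → 4.25% + 0.75% district = 5% → €2.1225
Spiral notebook €6.13: everything else → 5.75% + 0% district = 5.75% → €0.352475
RC car €53.62: children's toys → 3% + 2.25% district = 5.25% → €2.81505
Kite €22.73: children's toys → 3% + 2.25% district = 5.25% → €1.193325
Unrounded tax sum = €7.973175 → €7.97

€7.97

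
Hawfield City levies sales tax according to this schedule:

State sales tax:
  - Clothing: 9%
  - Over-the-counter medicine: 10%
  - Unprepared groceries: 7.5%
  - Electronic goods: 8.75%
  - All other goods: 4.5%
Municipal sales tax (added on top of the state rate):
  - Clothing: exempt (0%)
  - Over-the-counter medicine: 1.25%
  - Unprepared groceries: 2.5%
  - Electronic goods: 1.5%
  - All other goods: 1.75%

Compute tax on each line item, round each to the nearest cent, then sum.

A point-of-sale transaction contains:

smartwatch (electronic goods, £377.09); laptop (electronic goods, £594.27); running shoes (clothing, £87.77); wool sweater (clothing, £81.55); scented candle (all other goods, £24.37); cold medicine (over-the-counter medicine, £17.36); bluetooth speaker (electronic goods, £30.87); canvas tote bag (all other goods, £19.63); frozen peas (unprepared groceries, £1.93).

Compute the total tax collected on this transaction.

£122.85

Smartwatch £377.09: electronic goods → 8.75% + 1.5% municipal = 10.25% → £38.65
Laptop £594.27: electronic goods → 8.75% + 1.5% municipal = 10.25% → £60.91
Running shoes £87.77: clothing → 9% + 0% municipal = 9% → £7.90
Wool sweater £81.55: clothing → 9% + 0% municipal = 9% → £7.34
Scented candle £24.37: all other goods → 4.5% + 1.75% municipal = 6.25% → £1.52
Cold medicine £17.36: over-the-counter medicine → 10% + 1.25% municipal = 11.25% → £1.95
Bluetooth speaker £30.87: electronic goods → 8.75% + 1.5% municipal = 10.25% → £3.16
Canvas tote bag £19.63: all other goods → 4.5% + 1.75% municipal = 6.25% → £1.23
Frozen peas £1.93: unprepared groceries → 7.5% + 2.5% municipal = 10% → £0.19
Total tax = £38.65 + £60.91 + £7.90 + £7.34 + £1.52 + £1.95 + £3.16 + £1.23 + £0.19 = £122.85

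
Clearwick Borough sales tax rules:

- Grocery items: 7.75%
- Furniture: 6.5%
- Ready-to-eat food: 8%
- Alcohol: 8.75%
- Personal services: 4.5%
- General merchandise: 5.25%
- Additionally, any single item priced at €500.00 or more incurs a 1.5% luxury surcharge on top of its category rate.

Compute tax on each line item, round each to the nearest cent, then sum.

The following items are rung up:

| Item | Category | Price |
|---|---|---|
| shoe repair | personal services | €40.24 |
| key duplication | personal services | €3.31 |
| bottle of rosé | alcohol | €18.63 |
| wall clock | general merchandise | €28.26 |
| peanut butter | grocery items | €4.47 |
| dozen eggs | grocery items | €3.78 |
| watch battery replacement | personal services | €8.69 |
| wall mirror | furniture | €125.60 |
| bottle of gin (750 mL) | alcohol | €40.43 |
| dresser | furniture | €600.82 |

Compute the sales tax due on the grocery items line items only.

Peanut butter €4.47: grocery items → 7.75% → €0.35
Dozen eggs €3.78: grocery items → 7.75% → €0.29
Tax on grocery items = €0.35 + €0.29 = €0.64

€0.64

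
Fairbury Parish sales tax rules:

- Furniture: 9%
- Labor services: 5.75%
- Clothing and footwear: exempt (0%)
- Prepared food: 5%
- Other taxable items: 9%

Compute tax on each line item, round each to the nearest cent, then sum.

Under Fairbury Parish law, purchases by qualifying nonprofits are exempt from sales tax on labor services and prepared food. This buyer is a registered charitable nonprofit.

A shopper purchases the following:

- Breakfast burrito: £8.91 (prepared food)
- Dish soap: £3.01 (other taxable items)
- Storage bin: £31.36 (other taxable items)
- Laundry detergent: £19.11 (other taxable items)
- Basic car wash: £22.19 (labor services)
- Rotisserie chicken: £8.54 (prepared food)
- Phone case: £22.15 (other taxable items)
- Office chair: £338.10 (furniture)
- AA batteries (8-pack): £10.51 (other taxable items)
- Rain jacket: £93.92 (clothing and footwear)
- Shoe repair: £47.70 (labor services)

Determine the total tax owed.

Breakfast burrito £8.91: prepared food, buyer-exempt → 0% → £0.00
Dish soap £3.01: other taxable items → 9% → £0.27
Storage bin £31.36: other taxable items → 9% → £2.82
Laundry detergent £19.11: other taxable items → 9% → £1.72
Basic car wash £22.19: labor services, buyer-exempt → 0% → £0.00
Rotisserie chicken £8.54: prepared food, buyer-exempt → 0% → £0.00
Phone case £22.15: other taxable items → 9% → £1.99
Office chair £338.10: furniture → 9% → £30.43
AA batteries (8-pack) £10.51: other taxable items → 9% → £0.95
Rain jacket £93.92: clothing and footwear → 0% → £0.00
Shoe repair £47.70: labor services, buyer-exempt → 0% → £0.00
Total tax = £0.27 + £2.82 + £1.72 + £1.99 + £30.43 + £0.95 = £38.18

£38.18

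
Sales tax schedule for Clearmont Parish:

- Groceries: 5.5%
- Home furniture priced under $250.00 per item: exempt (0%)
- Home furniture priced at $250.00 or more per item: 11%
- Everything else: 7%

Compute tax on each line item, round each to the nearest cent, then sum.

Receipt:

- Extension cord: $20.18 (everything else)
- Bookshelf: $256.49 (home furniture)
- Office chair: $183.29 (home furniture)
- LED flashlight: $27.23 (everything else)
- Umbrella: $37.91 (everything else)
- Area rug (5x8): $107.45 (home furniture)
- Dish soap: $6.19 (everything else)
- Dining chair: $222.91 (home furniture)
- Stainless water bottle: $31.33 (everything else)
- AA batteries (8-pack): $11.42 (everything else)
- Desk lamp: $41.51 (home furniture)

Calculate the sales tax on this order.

$37.60

Extension cord $20.18: everything else → 7% → $1.41
Bookshelf $256.49: home furniture, $250.00 or more → 11% → $28.21
Office chair $183.29: home furniture, under $250.00 → 0% → $0.00
LED flashlight $27.23: everything else → 7% → $1.91
Umbrella $37.91: everything else → 7% → $2.65
Area rug (5x8) $107.45: home furniture, under $250.00 → 0% → $0.00
Dish soap $6.19: everything else → 7% → $0.43
Dining chair $222.91: home furniture, under $250.00 → 0% → $0.00
Stainless water bottle $31.33: everything else → 7% → $2.19
AA batteries (8-pack) $11.42: everything else → 7% → $0.80
Desk lamp $41.51: home furniture, under $250.00 → 0% → $0.00
Total tax = $1.41 + $28.21 + $1.91 + $2.65 + $0.43 + $2.19 + $0.80 = $37.60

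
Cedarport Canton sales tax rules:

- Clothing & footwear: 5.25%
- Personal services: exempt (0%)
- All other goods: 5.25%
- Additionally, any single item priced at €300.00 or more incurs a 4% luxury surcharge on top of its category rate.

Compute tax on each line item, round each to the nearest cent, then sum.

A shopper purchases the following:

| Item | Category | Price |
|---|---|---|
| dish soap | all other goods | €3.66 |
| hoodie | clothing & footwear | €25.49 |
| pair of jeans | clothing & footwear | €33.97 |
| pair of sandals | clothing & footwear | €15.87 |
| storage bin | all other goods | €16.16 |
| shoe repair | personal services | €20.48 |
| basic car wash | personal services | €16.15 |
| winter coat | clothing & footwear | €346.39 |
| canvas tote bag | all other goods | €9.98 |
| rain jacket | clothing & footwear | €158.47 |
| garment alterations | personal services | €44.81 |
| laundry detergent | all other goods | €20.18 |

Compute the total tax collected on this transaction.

Dish soap €3.66: all other goods → 5.25% → €0.19
Hoodie €25.49: clothing & footwear → 5.25% → €1.34
Pair of jeans €33.97: clothing & footwear → 5.25% → €1.78
Pair of sandals €15.87: clothing & footwear → 5.25% → €0.83
Storage bin €16.16: all other goods → 5.25% → €0.85
Shoe repair €20.48: personal services → 0% → €0.00
Basic car wash €16.15: personal services → 0% → €0.00
Winter coat €346.39: clothing & footwear → 5.25% + 4% surcharge = 9.25% → €32.04
Canvas tote bag €9.98: all other goods → 5.25% → €0.52
Rain jacket €158.47: clothing & footwear → 5.25% → €8.32
Garment alterations €44.81: personal services → 0% → €0.00
Laundry detergent €20.18: all other goods → 5.25% → €1.06
Total tax = €0.19 + €1.34 + €1.78 + €0.83 + €0.85 + €32.04 + €0.52 + €8.32 + €1.06 = €46.93

€46.93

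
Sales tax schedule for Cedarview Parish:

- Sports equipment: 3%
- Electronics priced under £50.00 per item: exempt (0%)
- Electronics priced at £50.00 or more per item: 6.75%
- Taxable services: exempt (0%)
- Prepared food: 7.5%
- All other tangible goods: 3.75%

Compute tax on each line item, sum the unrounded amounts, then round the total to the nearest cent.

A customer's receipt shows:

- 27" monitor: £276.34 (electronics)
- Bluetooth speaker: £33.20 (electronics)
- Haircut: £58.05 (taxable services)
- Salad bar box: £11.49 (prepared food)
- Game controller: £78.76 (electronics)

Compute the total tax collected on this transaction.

£24.83

27" monitor £276.34: electronics, £50.00 or more → 6.75% → £18.65295
Bluetooth speaker £33.20: electronics, under £50.00 → 0% → £0.00
Haircut £58.05: taxable services → 0% → £0.00
Salad bar box £11.49: prepared food → 7.5% → £0.86175
Game controller £78.76: electronics, £50.00 or more → 6.75% → £5.3163
Unrounded tax sum = £24.831 → £24.83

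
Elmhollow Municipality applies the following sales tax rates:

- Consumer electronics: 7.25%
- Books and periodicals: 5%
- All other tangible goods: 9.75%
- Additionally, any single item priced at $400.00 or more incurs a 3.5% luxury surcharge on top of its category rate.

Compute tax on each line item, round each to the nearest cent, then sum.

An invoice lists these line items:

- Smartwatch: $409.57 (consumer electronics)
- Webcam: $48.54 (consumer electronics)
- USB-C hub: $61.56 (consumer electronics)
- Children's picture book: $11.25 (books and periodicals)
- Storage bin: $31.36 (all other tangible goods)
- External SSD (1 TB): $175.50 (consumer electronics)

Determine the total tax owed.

Smartwatch $409.57: consumer electronics → 7.25% + 3.5% surcharge = 10.75% → $44.03
Webcam $48.54: consumer electronics → 7.25% → $3.52
USB-C hub $61.56: consumer electronics → 7.25% → $4.46
Children's picture book $11.25: books and periodicals → 5% → $0.56
Storage bin $31.36: all other tangible goods → 9.75% → $3.06
External SSD (1 TB) $175.50: consumer electronics → 7.25% → $12.72
Total tax = $44.03 + $3.52 + $4.46 + $0.56 + $3.06 + $12.72 = $68.35

$68.35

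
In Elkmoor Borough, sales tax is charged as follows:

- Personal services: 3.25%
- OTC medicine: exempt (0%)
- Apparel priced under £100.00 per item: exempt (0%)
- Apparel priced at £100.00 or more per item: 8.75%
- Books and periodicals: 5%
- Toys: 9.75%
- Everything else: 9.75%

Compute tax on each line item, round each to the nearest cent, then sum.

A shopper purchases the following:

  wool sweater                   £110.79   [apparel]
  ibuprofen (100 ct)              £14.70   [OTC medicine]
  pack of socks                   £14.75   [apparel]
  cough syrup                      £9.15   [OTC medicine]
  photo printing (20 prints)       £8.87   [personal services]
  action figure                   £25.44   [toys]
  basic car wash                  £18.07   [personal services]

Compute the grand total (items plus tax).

£214.82

Wool sweater £110.79: apparel, £100.00 or more → 8.75% → £9.69
Ibuprofen (100 ct) £14.70: OTC medicine → 0% → £0.00
Pack of socks £14.75: apparel, under £100.00 → 0% → £0.00
Cough syrup £9.15: OTC medicine → 0% → £0.00
Photo printing (20 prints) £8.87: personal services → 3.25% → £0.29
Action figure £25.44: toys → 9.75% → £2.48
Basic car wash £18.07: personal services → 3.25% → £0.59
Subtotal = £201.77; tax = £13.05; total due = £214.82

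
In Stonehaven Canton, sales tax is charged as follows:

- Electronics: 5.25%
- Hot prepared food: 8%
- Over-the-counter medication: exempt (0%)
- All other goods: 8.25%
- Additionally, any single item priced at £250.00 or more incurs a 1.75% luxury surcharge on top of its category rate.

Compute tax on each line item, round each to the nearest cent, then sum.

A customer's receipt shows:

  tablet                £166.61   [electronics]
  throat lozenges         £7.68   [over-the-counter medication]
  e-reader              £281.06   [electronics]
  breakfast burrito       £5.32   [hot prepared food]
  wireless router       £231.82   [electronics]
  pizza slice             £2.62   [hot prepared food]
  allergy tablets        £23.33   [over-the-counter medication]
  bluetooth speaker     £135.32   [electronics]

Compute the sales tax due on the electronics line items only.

£47.69

Tablet £166.61: electronics → 5.25% → £8.75
E-reader £281.06: electronics → 5.25% + 1.75% surcharge = 7% → £19.67
Wireless router £231.82: electronics → 5.25% → £12.17
Bluetooth speaker £135.32: electronics → 5.25% → £7.10
Tax on electronics = £8.75 + £19.67 + £12.17 + £7.10 = £47.69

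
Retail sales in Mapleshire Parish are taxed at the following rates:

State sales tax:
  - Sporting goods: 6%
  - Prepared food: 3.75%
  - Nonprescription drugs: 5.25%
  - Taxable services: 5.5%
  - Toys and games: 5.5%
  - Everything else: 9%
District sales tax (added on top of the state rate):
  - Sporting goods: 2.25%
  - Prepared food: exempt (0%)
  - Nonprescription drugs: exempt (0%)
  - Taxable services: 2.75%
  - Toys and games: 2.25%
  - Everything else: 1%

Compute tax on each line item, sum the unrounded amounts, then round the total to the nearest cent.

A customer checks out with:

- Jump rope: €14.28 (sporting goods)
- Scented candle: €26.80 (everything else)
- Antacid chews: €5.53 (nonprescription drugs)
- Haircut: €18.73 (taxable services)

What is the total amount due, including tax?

€71.03

Jump rope €14.28: sporting goods → 6% + 2.25% district = 8.25% → €1.1781
Scented candle €26.80: everything else → 9% + 1% district = 10% → €2.68
Antacid chews €5.53: nonprescription drugs → 5.25% + 0% district = 5.25% → €0.290325
Haircut €18.73: taxable services → 5.5% + 2.75% district = 8.25% → €1.545225
Subtotal = €65.34; unrounded tax = €5.69365 → €5.69; total due = €71.03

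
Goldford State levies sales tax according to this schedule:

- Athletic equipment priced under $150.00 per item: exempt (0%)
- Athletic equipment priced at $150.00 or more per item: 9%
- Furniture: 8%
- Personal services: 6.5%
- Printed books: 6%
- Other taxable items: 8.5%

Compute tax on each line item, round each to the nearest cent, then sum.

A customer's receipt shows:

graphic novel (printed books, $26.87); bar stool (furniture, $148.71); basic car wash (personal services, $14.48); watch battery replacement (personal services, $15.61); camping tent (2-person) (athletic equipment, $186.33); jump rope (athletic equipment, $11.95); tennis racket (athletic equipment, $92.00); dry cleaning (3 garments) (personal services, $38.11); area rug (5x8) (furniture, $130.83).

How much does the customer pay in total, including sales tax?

Graphic novel $26.87: printed books → 6% → $1.61
Bar stool $148.71: furniture → 8% → $11.90
Basic car wash $14.48: personal services → 6.5% → $0.94
Watch battery replacement $15.61: personal services → 6.5% → $1.01
Camping tent (2-person) $186.33: athletic equipment, $150.00 or more → 9% → $16.77
Jump rope $11.95: athletic equipment, under $150.00 → 0% → $0.00
Tennis racket $92.00: athletic equipment, under $150.00 → 0% → $0.00
Dry cleaning (3 garments) $38.11: personal services → 6.5% → $2.48
Area rug (5x8) $130.83: furniture → 8% → $10.47
Subtotal = $664.89; tax = $45.18; total due = $710.07

$710.07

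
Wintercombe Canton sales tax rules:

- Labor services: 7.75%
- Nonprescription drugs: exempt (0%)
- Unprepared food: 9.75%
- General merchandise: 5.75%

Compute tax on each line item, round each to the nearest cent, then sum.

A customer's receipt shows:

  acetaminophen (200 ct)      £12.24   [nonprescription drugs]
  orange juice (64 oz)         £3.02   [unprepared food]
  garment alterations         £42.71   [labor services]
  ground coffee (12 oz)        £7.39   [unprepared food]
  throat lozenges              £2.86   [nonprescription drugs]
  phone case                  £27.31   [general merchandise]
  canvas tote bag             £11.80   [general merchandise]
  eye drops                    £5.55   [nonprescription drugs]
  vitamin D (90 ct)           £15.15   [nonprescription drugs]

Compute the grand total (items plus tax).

£134.60

Acetaminophen (200 ct) £12.24: nonprescription drugs → 0% → £0.00
Orange juice (64 oz) £3.02: unprepared food → 9.75% → £0.29
Garment alterations £42.71: labor services → 7.75% → £3.31
Ground coffee (12 oz) £7.39: unprepared food → 9.75% → £0.72
Throat lozenges £2.86: nonprescription drugs → 0% → £0.00
Phone case £27.31: general merchandise → 5.75% → £1.57
Canvas tote bag £11.80: general merchandise → 5.75% → £0.68
Eye drops £5.55: nonprescription drugs → 0% → £0.00
Vitamin D (90 ct) £15.15: nonprescription drugs → 0% → £0.00
Subtotal = £128.03; tax = £6.57; total due = £134.60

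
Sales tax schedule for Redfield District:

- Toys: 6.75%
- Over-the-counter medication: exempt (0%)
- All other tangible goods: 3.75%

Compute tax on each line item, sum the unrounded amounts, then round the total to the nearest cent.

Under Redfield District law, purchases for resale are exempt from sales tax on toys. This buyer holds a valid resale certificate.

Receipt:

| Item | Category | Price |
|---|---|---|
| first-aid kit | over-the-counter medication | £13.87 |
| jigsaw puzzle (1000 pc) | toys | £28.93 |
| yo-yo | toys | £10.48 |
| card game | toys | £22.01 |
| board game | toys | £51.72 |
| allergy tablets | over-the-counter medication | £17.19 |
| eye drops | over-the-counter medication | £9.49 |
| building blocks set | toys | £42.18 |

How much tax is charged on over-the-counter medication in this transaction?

£0.00

First-aid kit £13.87: over-the-counter medication → 0% → £0.00
Allergy tablets £17.19: over-the-counter medication → 0% → £0.00
Eye drops £9.49: over-the-counter medication → 0% → £0.00
Tax on over-the-counter medication: unrounded sum = £0.00 → £0.00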